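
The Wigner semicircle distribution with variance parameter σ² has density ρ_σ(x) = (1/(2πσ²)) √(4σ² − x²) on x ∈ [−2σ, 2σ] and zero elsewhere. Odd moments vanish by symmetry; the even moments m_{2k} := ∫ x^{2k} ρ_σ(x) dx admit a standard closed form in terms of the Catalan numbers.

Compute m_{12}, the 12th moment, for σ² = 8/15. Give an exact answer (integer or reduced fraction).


By the scaled semicircle moment identity, m_{2k} = σ^{2k} · C_k with k = 6.
C_6 = (1/(k+1)) · C(2k, k) = (1/7) · C(12, 6) = (1/7) · 924 = 132.
σ^{2k} = (σ²)^k = (8/15)^6 = 262144/11390625.

Therefore m_{12} = σ^{12} · C_6 = (262144/11390625) · 132 = 11534336/3796875.


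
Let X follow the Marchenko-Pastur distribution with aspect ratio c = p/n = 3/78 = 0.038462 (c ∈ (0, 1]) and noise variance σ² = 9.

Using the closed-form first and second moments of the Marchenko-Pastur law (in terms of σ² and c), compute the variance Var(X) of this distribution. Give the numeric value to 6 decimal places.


Recall the MP moments m_1 = E[X] = σ² and m_2 = E[X²] = σ⁴ (1 + c).
m_1 = E[X] = σ² = 9, so m_1² = 81.
m_2 = E[X²] = σ⁴ (1 + c) = 81 · (1 + 0.038462) = 81 · 1.038462 = 84.115385.
(Note m_2 − m_1² simplifies to c · σ⁴ = 0.038462 · 81.)

Var(X) = m_2 − m_1² = 84.115385 − 81 = 3.115385.


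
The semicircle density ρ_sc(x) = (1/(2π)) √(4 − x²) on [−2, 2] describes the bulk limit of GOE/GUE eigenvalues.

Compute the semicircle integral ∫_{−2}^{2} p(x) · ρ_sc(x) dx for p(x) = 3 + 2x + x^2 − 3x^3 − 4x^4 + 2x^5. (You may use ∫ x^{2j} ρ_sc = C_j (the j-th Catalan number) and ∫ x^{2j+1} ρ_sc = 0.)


Write p(x) = Σ a_i x^i, split into monomials and integrate each against ρ_sc separately.
Using ∫ x^{2j} ρ_sc = C_j = (1/(j+1)) C(2j, j) (Catalan numbers) and ∫ x^{2j+1} ρ_sc = 0 (odd monomials vanish by symmetry):
  i = 0 (even): a_0 · C_{0} = 3 · 1 = 3
  i = 1 (odd): ∫ x^1 ρ_sc = 0 (vanishes)
  i = 2 (even): a_2 · C_{1} = 1 · 1 = 1
  i = 3 (odd): ∫ x^3 ρ_sc = 0 (vanishes)
  i = 4 (even): a_4 · C_{2} = -4 · 2 = -8
  i = 5 (odd): ∫ x^5 ρ_sc = 0 (vanishes)

Summing the contributions: ∫_{−2}^{2} p(x) ρ_sc(x) dx = 3 + 1 + (-8) = -4.


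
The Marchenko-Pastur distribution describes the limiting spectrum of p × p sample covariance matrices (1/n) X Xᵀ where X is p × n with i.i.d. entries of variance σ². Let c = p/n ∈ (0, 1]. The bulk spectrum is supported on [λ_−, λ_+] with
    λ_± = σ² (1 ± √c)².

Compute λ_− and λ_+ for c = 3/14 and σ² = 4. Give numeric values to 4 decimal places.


c = 3/14 = 0.214286; √c = 0.462910.
λ_− = σ² (1 − √c)² = 4 · (1 − 0.462910)² = 4 · (0.537090)² = 1.153862.
λ_+ = σ² (1 + √c)² = 4 · (1 + 0.462910)² = 4 · (1.462910)² = 8.560423.

Rounded to 4 decimal places: λ_− ≈ 1.1539, λ_+ ≈ 8.5604.


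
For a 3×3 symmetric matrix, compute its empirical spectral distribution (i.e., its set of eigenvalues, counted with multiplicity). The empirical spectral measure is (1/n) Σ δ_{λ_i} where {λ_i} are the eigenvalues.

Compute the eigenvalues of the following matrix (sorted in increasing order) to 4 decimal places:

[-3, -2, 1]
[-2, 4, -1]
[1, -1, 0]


Since M is real symmetric, all three eigenvalues are real; they are the roots of det(λI − M) = λ³ − (tr M) λ² + s λ − det M, where s is the sum of the principal 2×2 minors.
tr M = -3 + 4 + 0 = 1.
s = ((-3)·4 − (-2)²) + ((-3)·0 − 1²) + (4·0 − (-1)²) = -16 + (-1) + (-1) = -18.
det M (expand along row 1) = (-3)·(-1) − (-2)·1 + 1·(-2) = 3.
Characteristic polynomial: λ³ − λ² − 18λ − 3 = 0.
Substitute λ = y + (tr M)/3 = y + 0.333333 to remove the quadratic term: y³ + p·y + q = 0 with p = s − (tr M)²/3 = -18.333333 and q = −2(tr M)³/27 + (tr M)·s/3 − det M = -9.074074.
Three real roots ⇒ use the trigonometric (Viète) form: r = 2√(−p/3) = 4.944132, φ = arccos(3q/(p·r)) = arccos(0.300325) = 1.265763 rad.
y_k = r·cos(φ/3 − 2πk/3) for k = 0, 1, 2 gives y = 4.510552, -0.501843, -4.008708.
λ_k = y_k + 0.333333 gives λ = 4.8439, -0.1685, -3.6754 (check: the sum is 1.0000 = tr M).

Eigenvalues sorted in increasing order: [-3.6754, -0.1685, 4.8439].


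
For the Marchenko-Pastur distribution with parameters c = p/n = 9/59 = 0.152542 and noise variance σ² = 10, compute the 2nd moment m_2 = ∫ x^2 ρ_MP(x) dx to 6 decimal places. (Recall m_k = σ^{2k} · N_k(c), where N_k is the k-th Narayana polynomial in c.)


E[X²] = σ⁴ (1 + c) (second MP moment). With σ² = 10 (so σ⁴ = 100) and c = 9/59 = 0.152542: E[X²] = 100 · (1 + 0.152542) = 100 · 1.152542.

So E[X^2] = 115.254237.


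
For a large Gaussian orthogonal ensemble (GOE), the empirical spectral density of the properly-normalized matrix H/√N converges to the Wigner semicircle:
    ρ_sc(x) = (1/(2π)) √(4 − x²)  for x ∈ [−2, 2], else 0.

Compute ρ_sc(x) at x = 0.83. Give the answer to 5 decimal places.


ρ_sc(x) = (1/(2π)) √(4 − x²). With x = 0.83:
  4 − x² = 4 − (0.83)² = 4 − 0.688900 = 3.311100.
  √(4 − x²) = 1.819643.
  1/(2π) = 0.159155.
  ρ_sc(0.83) = 0.159155 · 1.819643 = 0.289605.

Rounded to 5 decimal places: ρ_sc(0.83) ≈ 0.28961.


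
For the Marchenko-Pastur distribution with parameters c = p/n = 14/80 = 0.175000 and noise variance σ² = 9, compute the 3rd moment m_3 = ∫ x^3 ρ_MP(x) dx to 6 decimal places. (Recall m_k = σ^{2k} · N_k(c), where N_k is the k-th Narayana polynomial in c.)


E[X³] = σ⁶ (1 + 3c + c²) (third MP moment). With σ² = 9 (so σ⁶ = 729) and c = 14/80 = 0.175000: E[X³] = 729 · (1 + 3·0.175000 + (0.175000)²) = 729 · 1.555625.

So E[X^3] = 1134.050625.


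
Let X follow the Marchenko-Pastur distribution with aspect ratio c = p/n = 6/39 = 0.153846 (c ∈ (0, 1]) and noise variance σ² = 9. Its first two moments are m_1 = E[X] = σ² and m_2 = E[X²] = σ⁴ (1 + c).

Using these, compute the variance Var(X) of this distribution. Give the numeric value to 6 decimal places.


m_1 = E[X] = σ² = 9, so m_1² = 81.
m_2 = E[X²] = σ⁴ (1 + c) = 81 · (1 + 0.153846) = 81 · 1.153846 = 93.461538.
(Note m_2 − m_1² simplifies to c · σ⁴ = 0.153846 · 81.)

Var(X) = m_2 − m_1² = 93.461538 − 81 = 12.461538.


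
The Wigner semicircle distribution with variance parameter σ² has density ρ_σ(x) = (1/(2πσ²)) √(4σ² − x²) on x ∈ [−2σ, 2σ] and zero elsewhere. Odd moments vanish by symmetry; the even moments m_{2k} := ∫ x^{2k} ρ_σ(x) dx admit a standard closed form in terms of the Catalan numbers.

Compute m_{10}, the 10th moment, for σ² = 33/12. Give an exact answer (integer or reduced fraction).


By the scaled semicircle moment identity, m_{2k} = σ^{2k} · C_k with k = 5.
C_5 = (1/(k+1)) · C(2k, k) = (1/6) · C(10, 5) = (1/6) · 252 = 42.
σ^{2k} = (σ²)^k = (33/12)^5 = 161051/1024.

Therefore m_{10} = σ^{10} · C_5 = (161051/1024) · 42 = 3382071/512.


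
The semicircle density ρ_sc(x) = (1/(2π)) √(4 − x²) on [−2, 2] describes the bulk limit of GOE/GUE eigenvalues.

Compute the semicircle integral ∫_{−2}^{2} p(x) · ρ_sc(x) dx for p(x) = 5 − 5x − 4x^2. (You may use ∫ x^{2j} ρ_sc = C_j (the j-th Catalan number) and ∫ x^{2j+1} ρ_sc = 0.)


Write p(x) = Σ a_i x^i, split into monomials and integrate each against ρ_sc separately.
Using ∫ x^{2j} ρ_sc = C_j = (1/(j+1)) C(2j, j) (Catalan numbers) and ∫ x^{2j+1} ρ_sc = 0 (odd monomials vanish by symmetry):
  i = 0 (even): a_0 · C_{0} = 5 · 1 = 5
  i = 1 (odd): ∫ x^1 ρ_sc = 0 (vanishes)
  i = 2 (even): a_2 · C_{1} = -4 · 1 = -4

Summing the contributions: ∫_{−2}^{2} p(x) ρ_sc(x) dx = 5 + (-4) = 1.


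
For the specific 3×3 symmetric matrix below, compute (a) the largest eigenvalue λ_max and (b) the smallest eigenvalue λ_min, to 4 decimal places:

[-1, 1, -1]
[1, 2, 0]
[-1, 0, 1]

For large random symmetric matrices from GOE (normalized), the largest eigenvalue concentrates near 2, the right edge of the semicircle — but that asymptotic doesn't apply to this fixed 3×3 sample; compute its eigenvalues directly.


Since M is real symmetric, all three eigenvalues are real; they are the roots of det(λI − M) = λ³ − (tr M) λ² + s λ − det M, where s is the sum of the principal 2×2 minors.
tr M = -1 + 2 + 1 = 2.
s = ((-1)·2 − 1²) + ((-1)·1 − (-1)²) + (2·1 − 0²) = -3 + (-2) + 2 = -3.
det M (expand along row 1) = (-1)·2 − 1·1 + (-1)·2 = -5.
Characteristic polynomial: λ³ − 2λ² − 3λ + 5 = 0.
Substitute λ = y + (tr M)/3 = y + 0.666667 to remove the quadratic term: y³ + p·y + q = 0 with p = s − (tr M)²/3 = -4.333333 and q = −2(tr M)³/27 + (tr M)·s/3 − det M = 2.407407.
Three real roots ⇒ use the trigonometric (Viète) form: r = 2√(−p/3) = 2.403701, φ = arccos(3q/(p·r)) = arccos(-0.693375) = 2.336959 rad.
y_k = r·cos(φ/3 − 2πk/3) for k = 0, 1, 2 gives y = 1.710536, 0.607224, -2.317760.
λ_k = y_k + 0.666667 gives λ = 2.3772, 1.2739, -1.6511 (check: the sum is 2.0000 = tr M).

Hence λ_max = 2.3772 and λ_min = -1.6511.


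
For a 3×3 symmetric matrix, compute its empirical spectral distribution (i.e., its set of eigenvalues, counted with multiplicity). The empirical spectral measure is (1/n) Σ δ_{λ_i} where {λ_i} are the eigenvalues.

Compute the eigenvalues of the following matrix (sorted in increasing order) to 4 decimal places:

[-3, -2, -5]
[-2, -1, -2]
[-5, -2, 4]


Since M is real symmetric, all three eigenvalues are real; they are the roots of det(λI − M) = λ³ − (tr M) λ² + s λ − det M, where s is the sum of the principal 2×2 minors.
tr M = -3 + (-1) + 4 = 0.
s = ((-3)·(-1) − (-2)²) + ((-3)·4 − (-5)²) + ((-1)·4 − (-2)²) = -1 + (-37) + (-8) = -46.
det M (expand along row 1) = (-3)·(-8) − (-2)·(-18) + (-5)·(-1) = -7.
Characteristic polynomial: λ³ − 46λ + 7 = 0.
Substitute λ = y + (tr M)/3 = y + 0.000000 to remove the quadratic term: y³ + p·y + q = 0 with p = s − (tr M)²/3 = -46.000000 and q = −2(tr M)³/27 + (tr M)·s/3 − det M = 7.000000.
Three real roots ⇒ use the trigonometric (Viète) form: r = 2√(−p/3) = 7.831560, φ = arccos(3q/(p·r)) = arccos(-0.058293) = 1.629122 rad.
y_k = r·cos(φ/3 − 2πk/3) for k = 0, 1, 2 gives y = 6.704923, 0.152251, -6.857174.
λ_k = y_k + 0.000000 gives λ = 6.7049, 0.1523, -6.8572 (check: the sum is 0.0000 = tr M).

Eigenvalues sorted in increasing order: [-6.8572, 0.1523, 6.7049].


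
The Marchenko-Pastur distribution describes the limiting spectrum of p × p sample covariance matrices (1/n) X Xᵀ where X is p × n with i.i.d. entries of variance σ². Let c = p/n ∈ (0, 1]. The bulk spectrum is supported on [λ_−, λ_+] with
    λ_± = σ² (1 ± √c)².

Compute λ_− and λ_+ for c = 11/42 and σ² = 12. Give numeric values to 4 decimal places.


c = 11/42 = 0.261905; √c = 0.511766.
λ_− = σ² (1 − √c)² = 12 · (1 − 0.511766)² = 12 · (0.488234)² = 2.860466.
λ_+ = σ² (1 + √c)² = 12 · (1 + 0.511766)² = 12 · (1.511766)² = 27.425249.

Rounded to 4 decimal places: λ_− ≈ 2.8605, λ_+ ≈ 27.4252.


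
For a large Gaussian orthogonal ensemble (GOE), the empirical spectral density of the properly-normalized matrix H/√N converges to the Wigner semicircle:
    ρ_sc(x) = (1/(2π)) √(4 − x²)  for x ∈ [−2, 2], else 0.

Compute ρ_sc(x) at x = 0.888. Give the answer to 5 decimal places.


ρ_sc(x) = (1/(2π)) √(4 − x²). With x = 0.888:
  4 − x² = 4 − (0.888)² = 4 − 0.788544 = 3.211456.
  √(4 − x²) = 1.792054.
  1/(2π) = 0.159155.
  ρ_sc(0.888) = 0.159155 · 1.792054 = 0.285214.

Rounded to 5 decimal places: ρ_sc(0.888) ≈ 0.28521.


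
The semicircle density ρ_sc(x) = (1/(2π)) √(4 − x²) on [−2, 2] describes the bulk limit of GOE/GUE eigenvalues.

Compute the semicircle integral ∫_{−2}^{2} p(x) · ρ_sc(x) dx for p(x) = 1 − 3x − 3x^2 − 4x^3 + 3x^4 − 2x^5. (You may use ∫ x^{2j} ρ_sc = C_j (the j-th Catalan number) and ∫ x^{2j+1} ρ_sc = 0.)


Write p(x) = Σ a_i x^i, split into monomials and integrate each against ρ_sc separately.
Using ∫ x^{2j} ρ_sc = C_j = (1/(j+1)) C(2j, j) (Catalan numbers) and ∫ x^{2j+1} ρ_sc = 0 (odd monomials vanish by symmetry):
  i = 0 (even): a_0 · C_{0} = 1 · 1 = 1
  i = 1 (odd): ∫ x^1 ρ_sc = 0 (vanishes)
  i = 2 (even): a_2 · C_{1} = -3 · 1 = -3
  i = 3 (odd): ∫ x^3 ρ_sc = 0 (vanishes)
  i = 4 (even): a_4 · C_{2} = 3 · 2 = 6
  i = 5 (odd): ∫ x^5 ρ_sc = 0 (vanishes)

Summing the contributions: ∫_{−2}^{2} p(x) ρ_sc(x) dx = 1 + (-3) + 6 = 4.


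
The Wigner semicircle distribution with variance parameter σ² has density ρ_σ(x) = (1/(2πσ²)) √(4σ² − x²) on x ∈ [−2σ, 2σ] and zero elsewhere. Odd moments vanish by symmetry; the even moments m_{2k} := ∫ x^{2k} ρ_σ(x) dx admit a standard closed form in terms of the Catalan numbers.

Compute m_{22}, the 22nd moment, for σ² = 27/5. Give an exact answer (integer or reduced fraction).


By the scaled semicircle moment identity, m_{2k} = σ^{2k} · C_k with k = 11.
C_11 = (1/(k+1)) · C(2k, k) = (1/12) · C(22, 11) = (1/12) · 705432 = 58786.
σ^{2k} = (σ²)^k = (27/5)^11 = 5559060566555523/48828125.

Therefore m_{22} = σ^{22} · C_11 = (5559060566555523/48828125) · 58786 = 326794934465532975078/48828125.


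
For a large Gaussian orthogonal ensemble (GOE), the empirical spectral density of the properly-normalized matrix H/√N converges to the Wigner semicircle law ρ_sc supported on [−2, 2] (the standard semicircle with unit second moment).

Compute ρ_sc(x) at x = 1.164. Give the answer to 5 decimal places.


ρ_sc(x) = (1/(2π)) √(4 − x²). With x = 1.164:
  4 − x² = 4 − (1.164)² = 4 − 1.354896 = 2.645104.
  √(4 − x²) = 1.626378.
  1/(2π) = 0.159155.
  ρ_sc(1.164) = 0.159155 · 1.626378 = 0.258846.

Rounded to 5 decimal places: ρ_sc(1.164) ≈ 0.25885.


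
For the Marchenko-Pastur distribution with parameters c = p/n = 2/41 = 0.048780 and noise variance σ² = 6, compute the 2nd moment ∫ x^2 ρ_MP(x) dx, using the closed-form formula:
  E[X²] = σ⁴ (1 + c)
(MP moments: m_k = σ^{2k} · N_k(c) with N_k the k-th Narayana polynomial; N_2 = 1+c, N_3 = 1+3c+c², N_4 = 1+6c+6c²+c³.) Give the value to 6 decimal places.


E[X²] = σ⁴ (1 + c) (second MP moment). With σ² = 6 (so σ⁴ = 36) and c = 2/41 = 0.048780: E[X²] = 36 · (1 + 0.048780) = 36 · 1.048780.

So E[X^2] = 37.756098.


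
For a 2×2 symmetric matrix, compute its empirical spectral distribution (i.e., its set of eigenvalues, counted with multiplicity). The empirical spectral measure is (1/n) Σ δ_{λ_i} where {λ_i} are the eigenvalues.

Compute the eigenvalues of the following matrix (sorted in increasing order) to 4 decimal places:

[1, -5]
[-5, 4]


Since M is real symmetric, both eigenvalues are real; they are the roots of det(λI − M) = λ² − (tr M) λ + det M.
tr M = 1 + 4 = 5.
det M = 1·4 − (-5)² = 4 − 25 = -21.
Characteristic polynomial: λ² − 5λ − 21 = 0.
Discriminant Δ = (tr M)² − 4·det M = 25 − (-84) = 109; √Δ = 10.440307.
λ = (tr M ± √Δ)/2 = (5 ± 10.440307)/2, giving (tr M − √Δ)/2 = -2.7202 and (tr M + √Δ)/2 = 7.7202.

Eigenvalues sorted in increasing order: [-2.7202, 7.7202].


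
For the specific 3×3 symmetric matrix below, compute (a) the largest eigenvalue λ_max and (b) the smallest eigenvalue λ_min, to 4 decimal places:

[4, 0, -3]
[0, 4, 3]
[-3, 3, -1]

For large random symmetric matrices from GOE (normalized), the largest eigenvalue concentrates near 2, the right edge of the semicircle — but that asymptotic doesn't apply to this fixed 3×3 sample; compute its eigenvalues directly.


Since M is real symmetric, all three eigenvalues are real; they are the roots of det(λI − M) = λ³ − (tr M) λ² + s λ − det M, where s is the sum of the principal 2×2 minors.
tr M = 4 + 4 + (-1) = 7.
s = (4·4 − 0²) + (4·(-1) − (-3)²) + (4·(-1) − 3²) = 16 + (-13) + (-13) = -10.
det M (expand along row 1) = 4·(-13) − 0·9 + (-3)·12 = -88.
Characteristic polynomial: λ³ − 7λ² − 10λ + 88 = 0.
Substitute λ = y + (tr M)/3 = y + 2.333333 to remove the quadratic term: y³ + p·y + q = 0 with p = s − (tr M)²/3 = -26.333333 and q = −2(tr M)³/27 + (tr M)·s/3 − det M = 39.259259.
Three real roots ⇒ use the trigonometric (Viète) form: r = 2√(−p/3) = 5.925463, φ = arccos(3q/(p·r)) = arccos(-0.754806) = 2.426154 rad.
y_k = r·cos(φ/3 − 2πk/3) for k = 0, 1, 2 gives y = 4.091096, 1.666667, -5.757762.
λ_k = y_k + 2.333333 gives λ = 6.4244, 4.0000, -3.4244 (check: the sum is 7.0000 = tr M).

Hence λ_max = 6.4244 and λ_min = -3.4244.


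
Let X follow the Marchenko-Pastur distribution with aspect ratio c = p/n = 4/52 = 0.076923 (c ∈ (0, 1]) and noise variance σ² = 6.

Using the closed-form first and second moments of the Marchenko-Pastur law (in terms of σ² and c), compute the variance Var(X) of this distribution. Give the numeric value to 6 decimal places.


Recall the MP moments m_1 = E[X] = σ² and m_2 = E[X²] = σ⁴ (1 + c).
m_1 = E[X] = σ² = 6, so m_1² = 36.
m_2 = E[X²] = σ⁴ (1 + c) = 36 · (1 + 0.076923) = 36 · 1.076923 = 38.769231.
(Note m_2 − m_1² simplifies to c · σ⁴ = 0.076923 · 36.)

Var(X) = m_2 − m_1² = 38.769231 − 36 = 2.769231.


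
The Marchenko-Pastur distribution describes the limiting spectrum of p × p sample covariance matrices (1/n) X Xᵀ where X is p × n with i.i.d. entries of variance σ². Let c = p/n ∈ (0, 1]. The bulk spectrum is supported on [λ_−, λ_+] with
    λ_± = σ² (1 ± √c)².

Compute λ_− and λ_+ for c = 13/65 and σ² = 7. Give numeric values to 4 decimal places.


c = 13/65 = 0.200000; √c = 0.447214.
λ_− = σ² (1 − √c)² = 7 · (1 − 0.447214)² = 7 · (0.552786)² = 2.139010.
λ_+ = σ² (1 + √c)² = 7 · (1 + 0.447214)² = 7 · (1.447214)² = 14.660990.

Rounded to 4 decimal places: λ_− ≈ 2.1390, λ_+ ≈ 14.6610.


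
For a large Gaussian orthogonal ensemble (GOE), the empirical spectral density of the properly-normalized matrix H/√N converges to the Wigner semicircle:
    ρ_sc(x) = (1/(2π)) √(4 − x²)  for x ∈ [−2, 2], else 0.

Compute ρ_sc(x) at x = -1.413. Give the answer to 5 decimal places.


ρ_sc(x) = (1/(2π)) √(4 − x²). With x = -1.413:
  4 − x² = 4 − (-1.413)² = 4 − 1.996569 = 2.003431.
  √(4 − x²) = 1.415426.
  1/(2π) = 0.159155.
  ρ_sc(-1.413) = 0.159155 · 1.415426 = 0.225272.

Rounded to 5 decimal places: ρ_sc(-1.413) ≈ 0.22527.


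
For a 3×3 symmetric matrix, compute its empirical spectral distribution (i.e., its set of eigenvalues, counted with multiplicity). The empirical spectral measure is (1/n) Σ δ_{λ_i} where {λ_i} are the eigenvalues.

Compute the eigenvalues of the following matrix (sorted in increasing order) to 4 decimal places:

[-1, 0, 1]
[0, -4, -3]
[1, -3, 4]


Since M is real symmetric, all three eigenvalues are real; they are the roots of det(λI − M) = λ³ − (tr M) λ² + s λ − det M, where s is the sum of the principal 2×2 minors.
tr M = -1 + (-4) + 4 = -1.
s = ((-1)·(-4) − 0²) + ((-1)·4 − 1²) + ((-4)·4 − (-3)²) = 4 + (-5) + (-25) = -26.
det M (expand along row 1) = (-1)·(-25) − 0·3 + 1·4 = 29.
Characteristic polynomial: λ³ + λ² − 26λ − 29 = 0.
Substitute λ = y + (tr M)/3 = y − 0.333333 to remove the quadratic term: y³ + p·y + q = 0 with p = s − (tr M)²/3 = -26.333333 and q = −2(tr M)³/27 + (tr M)·s/3 − det M = -20.259259.
Three real roots ⇒ use the trigonometric (Viète) form: r = 2√(−p/3) = 5.925463, φ = arccos(3q/(p·r)) = arccos(0.389508) = 1.170699 rad.
y_k = r·cos(φ/3 − 2πk/3) for k = 0, 1, 2 gives y = 5.479990, -0.787914, -4.692076.
λ_k = y_k − 0.333333 gives λ = 5.1467, -1.1212, -5.0254 (check: the sum is -1.0000 = tr M).

Eigenvalues sorted in increasing order: [-5.0254, -1.1212, 5.1467].


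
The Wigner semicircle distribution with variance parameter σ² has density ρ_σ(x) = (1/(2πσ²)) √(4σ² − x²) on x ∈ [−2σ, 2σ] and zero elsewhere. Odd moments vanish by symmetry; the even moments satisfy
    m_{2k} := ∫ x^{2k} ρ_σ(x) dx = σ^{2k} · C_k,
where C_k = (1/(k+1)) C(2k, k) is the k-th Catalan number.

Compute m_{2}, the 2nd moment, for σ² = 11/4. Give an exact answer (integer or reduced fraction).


By the scaled semicircle moment identity, m_{2k} = σ^{2k} · C_k with k = 1.
C_1 = (1/(k+1)) · C(2k, k) = (1/2) · C(2, 1) = (1/2) · 2 = 1.
σ^{2k} = (σ²)^k = (11/4)^1 = 11/4.

Therefore m_{2} = σ^{2} · C_1 = (11/4) · 1 = 11/4.


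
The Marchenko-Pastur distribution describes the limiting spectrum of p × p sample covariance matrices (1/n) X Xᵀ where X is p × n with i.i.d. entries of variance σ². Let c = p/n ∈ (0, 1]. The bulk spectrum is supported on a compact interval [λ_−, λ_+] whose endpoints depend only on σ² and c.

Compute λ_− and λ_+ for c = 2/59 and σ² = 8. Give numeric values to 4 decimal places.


c = 2/59 = 0.033898; √c = 0.184115.
λ_− = σ² (1 − √c)² = 8 · (1 − 0.184115)² = 8 · (0.815885)² = 5.325348.
λ_+ = σ² (1 + √c)² = 8 · (1 + 0.184115)² = 8 · (1.184115)² = 11.217025.

Rounded to 4 decimal places: λ_− ≈ 5.3253, λ_+ ≈ 11.2170.


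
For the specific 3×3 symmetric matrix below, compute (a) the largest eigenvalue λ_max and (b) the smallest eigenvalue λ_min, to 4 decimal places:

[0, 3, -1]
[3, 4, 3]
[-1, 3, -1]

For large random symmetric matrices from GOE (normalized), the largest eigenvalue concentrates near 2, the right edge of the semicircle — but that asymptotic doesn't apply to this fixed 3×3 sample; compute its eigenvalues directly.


Since M is real symmetric, all three eigenvalues are real; they are the roots of det(λI − M) = λ³ − (tr M) λ² + s λ − det M, where s is the sum of the principal 2×2 minors.
tr M = 0 + 4 + (-1) = 3.
s = (0·4 − 3²) + (0·(-1) − (-1)²) + (4·(-1) − 3²) = -9 + (-1) + (-13) = -23.
det M (expand along row 1) = 0·(-13) − 3·0 + (-1)·13 = -13.
Characteristic polynomial: λ³ − 3λ² − 23λ + 13 = 0.
Substitute λ = y + (tr M)/3 = y + 1.000000 to remove the quadratic term: y³ + p·y + q = 0 with p = s − (tr M)²/3 = -26.000000 and q = −2(tr M)³/27 + (tr M)·s/3 − det M = -12.000000.
Three real roots ⇒ use the trigonometric (Viète) form: r = 2√(−p/3) = 5.887841, φ = arccos(3q/(p·r)) = arccos(0.235165) = 1.333408 rad.
y_k = r·cos(φ/3 − 2πk/3) for k = 0, 1, 2 gives y = 5.315772, -0.465416, -4.850356.
λ_k = y_k + 1.000000 gives λ = 6.3158, 0.5346, -3.8504 (check: the sum is 3.0000 = tr M).

Hence λ_max = 6.3158 and λ_min = -3.8504.


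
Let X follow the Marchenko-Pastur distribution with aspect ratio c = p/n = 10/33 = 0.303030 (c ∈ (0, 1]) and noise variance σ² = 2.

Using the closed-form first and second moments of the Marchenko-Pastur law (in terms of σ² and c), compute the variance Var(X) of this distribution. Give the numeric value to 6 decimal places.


Recall the MP moments m_1 = E[X] = σ² and m_2 = E[X²] = σ⁴ (1 + c).
m_1 = E[X] = σ² = 2, so m_1² = 4.
m_2 = E[X²] = σ⁴ (1 + c) = 4 · (1 + 0.303030) = 4 · 1.303030 = 5.212121.
(Note m_2 − m_1² simplifies to c · σ⁴ = 0.303030 · 4.)

Var(X) = m_2 − m_1² = 5.212121 − 4 = 1.212121.


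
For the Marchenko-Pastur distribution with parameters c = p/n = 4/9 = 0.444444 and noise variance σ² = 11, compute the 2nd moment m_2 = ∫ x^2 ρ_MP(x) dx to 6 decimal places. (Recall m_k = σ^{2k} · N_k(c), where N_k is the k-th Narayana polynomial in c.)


E[X²] = σ⁴ (1 + c) (second MP moment). With σ² = 11 (so σ⁴ = 121) and c = 4/9 = 0.444444: E[X²] = 121 · (1 + 0.444444) = 121 · 1.444444.

So E[X^2] = 174.777778.


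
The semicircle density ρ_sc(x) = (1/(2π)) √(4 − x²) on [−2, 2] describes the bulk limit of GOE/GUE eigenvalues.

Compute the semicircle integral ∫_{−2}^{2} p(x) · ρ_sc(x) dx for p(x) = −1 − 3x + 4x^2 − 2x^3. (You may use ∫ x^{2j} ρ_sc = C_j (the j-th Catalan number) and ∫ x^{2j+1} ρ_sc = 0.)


Write p(x) = Σ a_i x^i, split into monomials and integrate each against ρ_sc separately.
Using ∫ x^{2j} ρ_sc = C_j = (1/(j+1)) C(2j, j) (Catalan numbers) and ∫ x^{2j+1} ρ_sc = 0 (odd monomials vanish by symmetry):
  i = 0 (even): a_0 · C_{0} = -1 · 1 = -1
  i = 1 (odd): ∫ x^1 ρ_sc = 0 (vanishes)
  i = 2 (even): a_2 · C_{1} = 4 · 1 = 4
  i = 3 (odd): ∫ x^3 ρ_sc = 0 (vanishes)

Summing the contributions: ∫_{−2}^{2} p(x) ρ_sc(x) dx = (-1) + 4 = 3.


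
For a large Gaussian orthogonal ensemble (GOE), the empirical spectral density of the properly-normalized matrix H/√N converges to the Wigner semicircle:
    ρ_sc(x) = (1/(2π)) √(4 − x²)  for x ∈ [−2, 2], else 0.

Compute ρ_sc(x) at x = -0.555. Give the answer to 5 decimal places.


ρ_sc(x) = (1/(2π)) √(4 − x²). With x = -0.555:
  4 − x² = 4 − (-0.555)² = 4 − 0.308025 = 3.691975.
  √(4 − x²) = 1.921451.
  1/(2π) = 0.159155.
  ρ_sc(-0.555) = 0.159155 · 1.921451 = 0.305808.

Rounded to 5 decimal places: ρ_sc(-0.555) ≈ 0.30581.


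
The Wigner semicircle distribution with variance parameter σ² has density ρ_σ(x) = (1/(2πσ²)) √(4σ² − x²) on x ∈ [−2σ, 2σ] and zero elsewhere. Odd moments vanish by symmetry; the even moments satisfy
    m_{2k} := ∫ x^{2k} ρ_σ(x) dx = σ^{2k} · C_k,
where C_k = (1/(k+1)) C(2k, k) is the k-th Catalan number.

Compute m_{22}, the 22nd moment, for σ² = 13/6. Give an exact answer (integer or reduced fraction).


By the scaled semicircle moment identity, m_{2k} = σ^{2k} · C_k with k = 11.
C_11 = (1/(k+1)) · C(2k, k) = (1/12) · C(22, 11) = (1/12) · 705432 = 58786.
σ^{2k} = (σ²)^k = (13/6)^11 = 1792160394037/362797056.

Therefore m_{22} = σ^{22} · C_11 = (1792160394037/362797056) · 58786 = 52676970461929541/181398528.


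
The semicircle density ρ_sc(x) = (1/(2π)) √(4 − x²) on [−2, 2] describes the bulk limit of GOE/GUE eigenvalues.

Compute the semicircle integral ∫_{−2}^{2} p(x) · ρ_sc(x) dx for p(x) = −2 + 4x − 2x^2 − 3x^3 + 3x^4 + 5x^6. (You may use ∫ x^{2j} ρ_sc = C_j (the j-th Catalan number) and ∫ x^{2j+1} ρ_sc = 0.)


Write p(x) = Σ a_i x^i, split into monomials and integrate each against ρ_sc separately.
Using ∫ x^{2j} ρ_sc = C_j = (1/(j+1)) C(2j, j) (Catalan numbers) and ∫ x^{2j+1} ρ_sc = 0 (odd monomials vanish by symmetry):
  i = 0 (even): a_0 · C_{0} = -2 · 1 = -2
  i = 1 (odd): ∫ x^1 ρ_sc = 0 (vanishes)
  i = 2 (even): a_2 · C_{1} = -2 · 1 = -2
  i = 3 (odd): ∫ x^3 ρ_sc = 0 (vanishes)
  i = 4 (even): a_4 · C_{2} = 3 · 2 = 6
  i = 6 (even): a_6 · C_{3} = 5 · 5 = 25

Summing the contributions: ∫_{−2}^{2} p(x) ρ_sc(x) dx = (-2) + (-2) + 6 + 25 = 27.


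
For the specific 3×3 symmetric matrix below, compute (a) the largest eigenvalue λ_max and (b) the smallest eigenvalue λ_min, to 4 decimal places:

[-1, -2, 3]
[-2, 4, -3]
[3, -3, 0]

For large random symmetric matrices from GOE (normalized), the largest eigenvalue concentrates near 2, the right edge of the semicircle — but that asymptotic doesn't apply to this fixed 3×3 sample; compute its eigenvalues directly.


Since M is real symmetric, all three eigenvalues are real; they are the roots of det(λI − M) = λ³ − (tr M) λ² + s λ − det M, where s is the sum of the principal 2×2 minors.
tr M = -1 + 4 + 0 = 3.
s = ((-1)·4 − (-2)²) + ((-1)·0 − 3²) + (4·0 − (-3)²) = -8 + (-9) + (-9) = -26.
det M (expand along row 1) = (-1)·(-9) − (-2)·9 + 3·(-6) = 9.
Characteristic polynomial: λ³ − 3λ² − 26λ − 9 = 0.
Substitute λ = y + (tr M)/3 = y + 1.000000 to remove the quadratic term: y³ + p·y + q = 0 with p = s − (tr M)²/3 = -29.000000 and q = −2(tr M)³/27 + (tr M)·s/3 − det M = -37.000000.
Three real roots ⇒ use the trigonometric (Viète) form: r = 2√(−p/3) = 6.218253, φ = arccos(3q/(p·r)) = arccos(0.615540) = 0.907725 rad.
y_k = r·cos(φ/3 − 2πk/3) for k = 0, 1, 2 gives y = 5.935772, -1.363219, -4.572553.
λ_k = y_k + 1.000000 gives λ = 6.9358, -0.3632, -3.5726 (check: the sum is 3.0000 = tr M).

Hence λ_max = 6.9358 and λ_min = -3.5726.


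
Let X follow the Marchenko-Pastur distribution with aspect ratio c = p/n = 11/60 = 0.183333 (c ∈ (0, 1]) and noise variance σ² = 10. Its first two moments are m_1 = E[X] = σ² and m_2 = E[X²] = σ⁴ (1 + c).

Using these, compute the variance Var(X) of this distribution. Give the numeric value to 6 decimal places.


m_1 = E[X] = σ² = 10, so m_1² = 100.
m_2 = E[X²] = σ⁴ (1 + c) = 100 · (1 + 0.183333) = 100 · 1.183333 = 118.333333.
(Note m_2 − m_1² simplifies to c · σ⁴ = 0.183333 · 100.)

Var(X) = m_2 − m_1² = 118.333333 − 100 = 18.333333.


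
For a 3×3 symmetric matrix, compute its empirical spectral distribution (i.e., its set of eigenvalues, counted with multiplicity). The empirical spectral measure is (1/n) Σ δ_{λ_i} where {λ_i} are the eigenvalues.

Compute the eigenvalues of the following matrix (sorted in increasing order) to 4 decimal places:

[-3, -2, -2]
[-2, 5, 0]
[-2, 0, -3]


Since M is real symmetric, all three eigenvalues are real; they are the roots of det(λI − M) = λ³ − (tr M) λ² + s λ − det M, where s is the sum of the principal 2×2 minors.
tr M = -3 + 5 + (-3) = -1.
s = ((-3)·5 − (-2)²) + ((-3)·(-3) − (-2)²) + (5·(-3) − 0²) = -19 + 5 + (-15) = -29.
det M (expand along row 1) = (-3)·(-15) − (-2)·6 + (-2)·10 = 37.
Characteristic polynomial: λ³ + λ² − 29λ − 37 = 0.
Substitute λ = y + (tr M)/3 = y − 0.333333 to remove the quadratic term: y³ + p·y + q = 0 with p = s − (tr M)²/3 = -29.333333 and q = −2(tr M)³/27 + (tr M)·s/3 − det M = -27.259259.
Three real roots ⇒ use the trigonometric (Viète) form: r = 2√(−p/3) = 6.253888, φ = arccos(3q/(p·r)) = arccos(0.445783) = 1.108747 rad.
y_k = r·cos(φ/3 − 2πk/3) for k = 0, 1, 2 gives y = 5.831614, -0.959398, -4.872217.
λ_k = y_k − 0.333333 gives λ = 5.4983, -1.2927, -5.2056 (check: the sum is -1.0000 = tr M).

Eigenvalues sorted in increasing order: [-5.2056, -1.2927, 5.4983].


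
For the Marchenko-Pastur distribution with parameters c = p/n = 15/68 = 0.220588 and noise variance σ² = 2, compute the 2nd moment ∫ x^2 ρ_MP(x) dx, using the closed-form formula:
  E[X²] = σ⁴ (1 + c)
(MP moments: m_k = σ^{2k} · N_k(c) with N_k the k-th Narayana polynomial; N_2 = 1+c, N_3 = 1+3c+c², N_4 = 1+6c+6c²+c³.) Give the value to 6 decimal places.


E[X²] = σ⁴ (1 + c) (second MP moment). With σ² = 2 (so σ⁴ = 4) and c = 15/68 = 0.220588: E[X²] = 4 · (1 + 0.220588) = 4 · 1.220588.

So E[X^2] = 4.882353.


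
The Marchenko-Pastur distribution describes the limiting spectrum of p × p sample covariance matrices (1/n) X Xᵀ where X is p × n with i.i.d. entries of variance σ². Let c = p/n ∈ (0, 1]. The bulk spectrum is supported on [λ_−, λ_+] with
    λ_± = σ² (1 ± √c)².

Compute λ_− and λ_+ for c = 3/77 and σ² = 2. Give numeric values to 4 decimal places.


c = 3/77 = 0.038961; √c = 0.197386.
λ_− = σ² (1 − √c)² = 2 · (1 − 0.197386)² = 2 · (0.802614)² = 1.288380.
λ_+ = σ² (1 + √c)² = 2 · (1 + 0.197386)² = 2 · (1.197386)² = 2.867464.

Rounded to 4 decimal places: λ_− ≈ 1.2884, λ_+ ≈ 2.8675.


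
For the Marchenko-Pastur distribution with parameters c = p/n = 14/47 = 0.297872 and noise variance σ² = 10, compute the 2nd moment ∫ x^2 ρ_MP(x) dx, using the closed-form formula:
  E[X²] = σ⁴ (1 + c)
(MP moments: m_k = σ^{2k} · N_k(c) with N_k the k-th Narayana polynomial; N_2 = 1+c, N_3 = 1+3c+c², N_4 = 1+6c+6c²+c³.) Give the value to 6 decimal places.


E[X²] = σ⁴ (1 + c) (second MP moment). With σ² = 10 (so σ⁴ = 100) and c = 14/47 = 0.297872: E[X²] = 100 · (1 + 0.297872) = 100 · 1.297872.

So E[X^2] = 129.787234.


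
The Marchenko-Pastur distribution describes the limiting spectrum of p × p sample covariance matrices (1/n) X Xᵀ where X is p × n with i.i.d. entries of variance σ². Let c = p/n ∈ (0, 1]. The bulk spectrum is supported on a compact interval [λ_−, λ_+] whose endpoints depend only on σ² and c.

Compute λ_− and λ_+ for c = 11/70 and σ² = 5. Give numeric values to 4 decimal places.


c = 11/70 = 0.157143; √c = 0.396412.
λ_− = σ² (1 − √c)² = 5 · (1 − 0.396412)² = 5 · (0.603588)² = 1.821589.
λ_+ = σ² (1 + √c)² = 5 · (1 + 0.396412)² = 5 · (1.396412)² = 9.749839.

Rounded to 4 decimal places: λ_− ≈ 1.8216, λ_+ ≈ 9.7498.


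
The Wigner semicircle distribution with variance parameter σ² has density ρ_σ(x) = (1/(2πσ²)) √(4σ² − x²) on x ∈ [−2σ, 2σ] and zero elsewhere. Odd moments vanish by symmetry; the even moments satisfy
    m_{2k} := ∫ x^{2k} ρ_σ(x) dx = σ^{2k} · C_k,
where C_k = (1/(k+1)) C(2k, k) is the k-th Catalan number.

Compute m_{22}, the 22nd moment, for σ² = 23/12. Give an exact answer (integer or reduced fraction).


By the scaled semicircle moment identity, m_{2k} = σ^{2k} · C_k with k = 11.
C_11 = (1/(k+1)) · C(2k, k) = (1/12) · C(22, 11) = (1/12) · 705432 = 58786.
σ^{2k} = (σ²)^k = (23/12)^11 = 952809757913927/743008370688.

Therefore m_{22} = σ^{22} · C_11 = (952809757913927/743008370688) · 58786 = 28005937214364056311/371504185344.


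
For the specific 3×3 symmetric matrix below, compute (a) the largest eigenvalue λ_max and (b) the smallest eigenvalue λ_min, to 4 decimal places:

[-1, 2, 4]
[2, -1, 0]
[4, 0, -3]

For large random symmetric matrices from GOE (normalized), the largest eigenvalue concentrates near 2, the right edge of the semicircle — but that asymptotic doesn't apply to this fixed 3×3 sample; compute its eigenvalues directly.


Since M is real symmetric, all three eigenvalues are real; they are the roots of det(λI − M) = λ³ − (tr M) λ² + s λ − det M, where s is the sum of the principal 2×2 minors.
tr M = -1 + (-1) + (-3) = -5.
s = ((-1)·(-1) − 2²) + ((-1)·(-3) − 4²) + ((-1)·(-3) − 0²) = -3 + (-13) + 3 = -13.
det M (expand along row 1) = (-1)·3 − 2·(-6) + 4·4 = 25.
Characteristic polynomial: λ³ + 5λ² − 13λ − 25 = 0.
Substitute λ = y + (tr M)/3 = y − 1.666667 to remove the quadratic term: y³ + p·y + q = 0 with p = s − (tr M)²/3 = -21.333333 and q = −2(tr M)³/27 + (tr M)·s/3 − det M = 5.925926.
Three real roots ⇒ use the trigonometric (Viète) form: r = 2√(−p/3) = 5.333333, φ = arccos(3q/(p·r)) = arccos(-0.156250) = 1.727689 rad.
y_k = r·cos(φ/3 − 2πk/3) for k = 0, 1, 2 gives y = 4.473091, 0.278794, -4.751884.
λ_k = y_k − 1.666667 gives λ = 2.8064, -1.3879, -6.4186 (check: the sum is -5.0000 = tr M).

Hence λ_max = 2.8064 and λ_min = -6.4186.


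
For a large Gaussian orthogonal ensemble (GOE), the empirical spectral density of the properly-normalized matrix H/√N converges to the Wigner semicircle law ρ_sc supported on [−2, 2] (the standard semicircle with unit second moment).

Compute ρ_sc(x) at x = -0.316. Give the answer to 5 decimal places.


ρ_sc(x) = (1/(2π)) √(4 − x²). With x = -0.316:
  4 − x² = 4 − (-0.316)² = 4 − 0.099856 = 3.900144.
  √(4 − x²) = 1.974878.
  1/(2π) = 0.159155.
  ρ_sc(-0.316) = 0.159155 · 1.974878 = 0.314312.

Rounded to 5 decimal places: ρ_sc(-0.316) ≈ 0.31431.


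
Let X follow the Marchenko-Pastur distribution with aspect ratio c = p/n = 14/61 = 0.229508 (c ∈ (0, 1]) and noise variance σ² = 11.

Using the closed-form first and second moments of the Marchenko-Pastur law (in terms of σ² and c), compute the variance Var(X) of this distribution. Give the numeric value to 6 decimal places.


Recall the MP moments m_1 = E[X] = σ² and m_2 = E[X²] = σ⁴ (1 + c).
m_1 = E[X] = σ² = 11, so m_1² = 121.
m_2 = E[X²] = σ⁴ (1 + c) = 121 · (1 + 0.229508) = 121 · 1.229508 = 148.770492.
(Note m_2 − m_1² simplifies to c · σ⁴ = 0.229508 · 121.)

Var(X) = m_2 − m_1² = 148.770492 − 121 = 27.770492.


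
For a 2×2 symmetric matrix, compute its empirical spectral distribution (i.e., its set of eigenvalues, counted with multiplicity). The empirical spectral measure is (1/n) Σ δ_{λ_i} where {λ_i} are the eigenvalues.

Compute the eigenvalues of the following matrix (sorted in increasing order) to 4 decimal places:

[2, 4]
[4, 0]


Since M is real symmetric, both eigenvalues are real; they are the roots of det(λI − M) = λ² − (tr M) λ + det M.
tr M = 2 + 0 = 2.
det M = 2·0 − 4² = 0 − 16 = -16.
Characteristic polynomial: λ² − 2λ − 16 = 0.
Discriminant Δ = (tr M)² − 4·det M = 4 − (-64) = 68; √Δ = 8.246211.
λ = (tr M ± √Δ)/2 = (2 ± 8.246211)/2, giving (tr M − √Δ)/2 = -3.1231 and (tr M + √Δ)/2 = 5.1231.

Eigenvalues sorted in increasing order: [-3.1231, 5.1231].


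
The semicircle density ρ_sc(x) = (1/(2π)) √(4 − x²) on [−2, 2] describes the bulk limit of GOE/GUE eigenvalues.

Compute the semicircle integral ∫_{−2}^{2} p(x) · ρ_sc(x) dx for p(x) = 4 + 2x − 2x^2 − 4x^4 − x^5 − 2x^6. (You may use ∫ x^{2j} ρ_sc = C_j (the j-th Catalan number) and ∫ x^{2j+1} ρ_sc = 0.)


Write p(x) = Σ a_i x^i, split into monomials and integrate each against ρ_sc separately.
Using ∫ x^{2j} ρ_sc = C_j = (1/(j+1)) C(2j, j) (Catalan numbers) and ∫ x^{2j+1} ρ_sc = 0 (odd monomials vanish by symmetry):
  i = 0 (even): a_0 · C_{0} = 4 · 1 = 4
  i = 1 (odd): ∫ x^1 ρ_sc = 0 (vanishes)
  i = 2 (even): a_2 · C_{1} = -2 · 1 = -2
  i = 4 (even): a_4 · C_{2} = -4 · 2 = -8
  i = 5 (odd): ∫ x^5 ρ_sc = 0 (vanishes)
  i = 6 (even): a_6 · C_{3} = -2 · 5 = -10

Summing the contributions: ∫_{−2}^{2} p(x) ρ_sc(x) dx = 4 + (-2) + (-8) + (-10) = -16.


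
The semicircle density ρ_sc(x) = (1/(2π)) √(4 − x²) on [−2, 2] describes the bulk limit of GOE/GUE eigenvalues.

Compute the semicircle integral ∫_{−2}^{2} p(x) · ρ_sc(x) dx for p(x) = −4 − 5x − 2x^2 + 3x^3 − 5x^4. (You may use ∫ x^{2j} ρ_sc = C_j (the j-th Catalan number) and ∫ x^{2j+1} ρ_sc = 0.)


Write p(x) = Σ a_i x^i, split into monomials and integrate each against ρ_sc separately.
Using ∫ x^{2j} ρ_sc = C_j = (1/(j+1)) C(2j, j) (Catalan numbers) and ∫ x^{2j+1} ρ_sc = 0 (odd monomials vanish by symmetry):
  i = 0 (even): a_0 · C_{0} = -4 · 1 = -4
  i = 1 (odd): ∫ x^1 ρ_sc = 0 (vanishes)
  i = 2 (even): a_2 · C_{1} = -2 · 1 = -2
  i = 3 (odd): ∫ x^3 ρ_sc = 0 (vanishes)
  i = 4 (even): a_4 · C_{2} = -5 · 2 = -10

Summing the contributions: ∫_{−2}^{2} p(x) ρ_sc(x) dx = (-4) + (-2) + (-10) = -16.


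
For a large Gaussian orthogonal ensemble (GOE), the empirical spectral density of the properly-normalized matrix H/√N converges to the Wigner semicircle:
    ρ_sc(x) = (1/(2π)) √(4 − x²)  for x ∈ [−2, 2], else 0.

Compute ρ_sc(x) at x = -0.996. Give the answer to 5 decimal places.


ρ_sc(x) = (1/(2π)) √(4 − x²). With x = -0.996:
  4 − x² = 4 − (-0.996)² = 4 − 0.992016 = 3.007984.
  √(4 − x²) = 1.734354.
  1/(2π) = 0.159155.
  ρ_sc(-0.996) = 0.159155 · 1.734354 = 0.276031.

Rounded to 5 decimal places: ρ_sc(-0.996) ≈ 0.27603.


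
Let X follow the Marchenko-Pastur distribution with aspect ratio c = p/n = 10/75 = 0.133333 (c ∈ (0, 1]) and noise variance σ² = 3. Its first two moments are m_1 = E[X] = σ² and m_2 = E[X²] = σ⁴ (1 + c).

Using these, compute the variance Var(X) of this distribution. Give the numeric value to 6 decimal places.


m_1 = E[X] = σ² = 3, so m_1² = 9.
m_2 = E[X²] = σ⁴ (1 + c) = 9 · (1 + 0.133333) = 9 · 1.133333 = 10.200000.
(Note m_2 − m_1² simplifies to c · σ⁴ = 0.133333 · 9.)

Var(X) = m_2 − m_1² = 10.200000 − 9 = 1.200000.


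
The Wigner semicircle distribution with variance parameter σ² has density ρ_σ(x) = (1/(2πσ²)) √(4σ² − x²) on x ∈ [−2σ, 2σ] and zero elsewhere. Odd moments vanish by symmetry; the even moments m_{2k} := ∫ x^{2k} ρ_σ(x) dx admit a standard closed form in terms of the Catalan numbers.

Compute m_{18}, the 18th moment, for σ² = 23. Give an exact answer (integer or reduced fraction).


By the scaled semicircle moment identity, m_{2k} = σ^{2k} · C_k with k = 9.
C_9 = (1/(k+1)) · C(2k, k) = (1/10) · C(18, 9) = (1/10) · 48620 = 4862.
σ^{2k} = (σ²)^k = (23)^9 = 1801152661463.

Therefore m_{18} = σ^{18} · C_9 = 1801152661463 · 4862 = 8757204240033106.
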